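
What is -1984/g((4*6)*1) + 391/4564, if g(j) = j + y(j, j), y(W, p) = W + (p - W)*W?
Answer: -564763/13692 ≈ -41.248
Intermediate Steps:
y(W, p) = W + W*(p - W)
g(j) = 2*j (g(j) = j + j*(1 + j - j) = j + j*1 = j + j = 2*j)
-1984/g((4*6)*1) + 391/4564 = -1984/(2*((4*6)*1)) + 391/4564 = -1984/(2*(24*1)) + 391*(1/4564) = -1984/(2*24) + 391/4564 = -1984/48 + 391/4564 = -1984*1/48 + 391/4564 = -124/3 + 391/4564 = -564763/13692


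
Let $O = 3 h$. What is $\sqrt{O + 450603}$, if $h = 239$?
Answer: $2 \sqrt{112830} \approx 671.8$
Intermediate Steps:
$O = 717$ ($O = 3 \cdot 239 = 717$)
$\sqrt{O + 450603} = \sqrt{717 + 450603} = \sqrt{451320} = 2 \sqrt{112830}$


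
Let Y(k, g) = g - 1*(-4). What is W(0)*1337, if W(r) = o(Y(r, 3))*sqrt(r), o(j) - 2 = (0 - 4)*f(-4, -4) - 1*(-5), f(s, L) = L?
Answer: 0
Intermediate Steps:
Y(k, g) = 4 + g (Y(k, g) = g + 4 = 4 + g)
o(j) = 23 (o(j) = 2 + ((0 - 4)*(-4) - 1*(-5)) = 2 + (-4*(-4) + 5) = 2 + (16 + 5) = 2 + 21 = 23)
W(r) = 23*sqrt(r)
W(0)*1337 = (23*sqrt(0))*1337 = (23*0)*1337 = 0*1337 = 0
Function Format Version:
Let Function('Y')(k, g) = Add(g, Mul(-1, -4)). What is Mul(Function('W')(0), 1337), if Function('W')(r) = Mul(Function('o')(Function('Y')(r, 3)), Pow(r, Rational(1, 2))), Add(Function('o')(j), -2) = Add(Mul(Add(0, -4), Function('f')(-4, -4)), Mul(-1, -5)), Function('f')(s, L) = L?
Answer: 0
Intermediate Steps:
Function('Y')(k, g) = Add(4, g) (Function('Y')(k, g) = Add(g, 4) = Add(4, g))
Function('o')(j) = 23 (Function('o')(j) = Add(2, Add(Mul(Add(0, -4), -4), Mul(-1, -5))) = Add(2, Add(Mul(-4, -4), 5)) = Add(2, Add(16, 5)) = Add(2, 21) = 23)
Function('W')(r) = Mul(23, Pow(r, Rational(1, 2)))
Mul(Function('W')(0), 1337) = Mul(Mul(23, Pow(0, Rational(1, 2))), 1337) = Mul(Mul(23, 0), 1337) = Mul(0, 1337) = 0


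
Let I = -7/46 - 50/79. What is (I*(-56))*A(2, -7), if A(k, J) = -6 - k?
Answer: -639072/1817 ≈ -351.72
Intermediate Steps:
I = -2853/3634 (I = -7*1/46 - 50*1/79 = -7/46 - 50/79 = -2853/3634 ≈ -0.78509)
(I*(-56))*A(2, -7) = (-2853/3634*(-56))*(-6 - 1*2) = 79884*(-6 - 2)/1817 = (79884/1817)*(-8) = -639072/1817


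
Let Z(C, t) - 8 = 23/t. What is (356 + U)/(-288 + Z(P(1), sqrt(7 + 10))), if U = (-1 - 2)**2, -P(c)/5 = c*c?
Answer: -1737400/1332271 - 8395*sqrt(17)/1332271 ≈ -1.3301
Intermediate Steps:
P(c) = -5*c**2 (P(c) = -5*c*c = -5*c**2)
Z(C, t) = 8 + 23/t
U = 9 (U = (-3)**2 = 9)
(356 + U)/(-288 + Z(P(1), sqrt(7 + 10))) = (356 + 9)/(-288 + (8 + 23/(sqrt(7 + 10)))) = 365/(-288 + (8 + 23/(sqrt(17)))) = 365/(-288 + (8 + 23*(sqrt(17)/17))) = 365/(-288 + (8 + 23*sqrt(17)/17)) = 365/(-280 + 23*sqrt(17)/17)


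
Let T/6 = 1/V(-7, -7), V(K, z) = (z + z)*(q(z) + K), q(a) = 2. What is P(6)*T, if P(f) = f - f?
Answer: 0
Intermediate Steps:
P(f) = 0
V(K, z) = 2*z*(2 + K) (V(K, z) = (z + z)*(2 + K) = (2*z)*(2 + K) = 2*z*(2 + K))
T = 3/35 (T = 6/((2*(-7)*(2 - 7))) = 6/((2*(-7)*(-5))) = 6/70 = 6*(1/70) = 3/35 ≈ 0.085714)
P(6)*T = 0*(3/35) = 0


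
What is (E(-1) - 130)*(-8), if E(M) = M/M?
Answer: 1032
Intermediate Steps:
E(M) = 1
(E(-1) - 130)*(-8) = (1 - 130)*(-8) = -129*(-8) = 1032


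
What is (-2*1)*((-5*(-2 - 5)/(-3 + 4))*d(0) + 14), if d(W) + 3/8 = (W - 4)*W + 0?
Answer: -7/4 ≈ -1.7500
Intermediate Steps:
d(W) = -3/8 + W*(-4 + W) (d(W) = -3/8 + ((W - 4)*W + 0) = -3/8 + ((-4 + W)*W + 0) = -3/8 + (W*(-4 + W) + 0) = -3/8 + W*(-4 + W))
(-2*1)*((-5*(-2 - 5)/(-3 + 4))*d(0) + 14) = (-2*1)*((-5*(-2 - 5)/(-3 + 4))*(-3/8 + 0² - 4*0) + 14) = -2*((-(-35)/1)*(-3/8 + 0 + 0) + 14) = -2*(-(-35)*(-3/8) + 14) = -2*(-5*(-7)*(-3/8) + 14) = -2*(35*(-3/8) + 14) = -2*(-105/8 + 14) = -2*7/8 = -7/4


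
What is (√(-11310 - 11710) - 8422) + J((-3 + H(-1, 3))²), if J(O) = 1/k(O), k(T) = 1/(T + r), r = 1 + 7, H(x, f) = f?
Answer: -8414 + 2*I*√5755 ≈ -8414.0 + 151.72*I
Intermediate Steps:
r = 8
k(T) = 1/(8 + T) (k(T) = 1/(T + 8) = 1/(8 + T))
J(O) = 8 + O (J(O) = 1/(1/(8 + O)) = 8 + O)
(√(-11310 - 11710) - 8422) + J((-3 + H(-1, 3))²) = (√(-11310 - 11710) - 8422) + (8 + (-3 + 3)²) = (√(-23020) - 8422) + (8 + 0²) = (2*I*√5755 - 8422) + (8 + 0) = (-8422 + 2*I*√5755) + 8 = -8414 + 2*I*√5755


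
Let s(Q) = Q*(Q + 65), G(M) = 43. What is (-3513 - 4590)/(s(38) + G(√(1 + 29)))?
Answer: -2701/1319 ≈ -2.0478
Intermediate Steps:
s(Q) = Q*(65 + Q)
(-3513 - 4590)/(s(38) + G(√(1 + 29))) = (-3513 - 4590)/(38*(65 + 38) + 43) = -8103/(38*103 + 43) = -8103/(3914 + 43) = -8103/3957 = -8103*1/3957 = -2701/1319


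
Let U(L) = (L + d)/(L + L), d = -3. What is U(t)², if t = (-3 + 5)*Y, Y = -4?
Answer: 121/256 ≈ 0.47266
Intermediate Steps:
t = -8 (t = (-3 + 5)*(-4) = 2*(-4) = -8)
U(L) = (-3 + L)/(2*L) (U(L) = (L - 3)/(L + L) = (-3 + L)/((2*L)) = (-3 + L)*(1/(2*L)) = (-3 + L)/(2*L))
U(t)² = ((½)*(-3 - 8)/(-8))² = ((½)*(-⅛)*(-11))² = (11/16)² = 121/256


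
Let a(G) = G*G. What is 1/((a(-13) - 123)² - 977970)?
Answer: -1/975854 ≈ -1.0247e-6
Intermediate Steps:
a(G) = G²
1/((a(-13) - 123)² - 977970) = 1/(((-13)² - 123)² - 977970) = 1/((169 - 123)² - 977970) = 1/(46² - 977970) = 1/(2116 - 977970) = 1/(-975854) = -1/975854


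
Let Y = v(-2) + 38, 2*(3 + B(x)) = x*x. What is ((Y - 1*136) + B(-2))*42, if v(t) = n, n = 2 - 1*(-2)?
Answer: -3990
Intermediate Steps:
B(x) = -3 + x**2/2 (B(x) = -3 + (x*x)/2 = -3 + x**2/2)
n = 4 (n = 2 + 2 = 4)
v(t) = 4
Y = 42 (Y = 4 + 38 = 42)
((Y - 1*136) + B(-2))*42 = ((42 - 1*136) + (-3 + (1/2)*(-2)**2))*42 = ((42 - 136) + (-3 + (1/2)*4))*42 = (-94 + (-3 + 2))*42 = (-94 - 1)*42 = -95*42 = -3990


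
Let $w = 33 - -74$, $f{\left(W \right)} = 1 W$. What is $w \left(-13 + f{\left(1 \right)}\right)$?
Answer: $-1284$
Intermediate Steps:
$f{\left(W \right)} = W$
$w = 107$ ($w = 33 + 74 = 107$)
$w \left(-13 + f{\left(1 \right)}\right) = 107 \left(-13 + 1\right) = 107 \left(-12\right) = -1284$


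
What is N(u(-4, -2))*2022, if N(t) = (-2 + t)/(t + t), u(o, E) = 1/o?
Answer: 9099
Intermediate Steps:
N(t) = (-2 + t)/(2*t) (N(t) = (-2 + t)/((2*t)) = (-2 + t)*(1/(2*t)) = (-2 + t)/(2*t))
N(u(-4, -2))*2022 = ((-2 + 1/(-4))/(2*(1/(-4))))*2022 = ((-2 - ¼)/(2*(-¼)))*2022 = ((½)*(-4)*(-9/4))*2022 = (9/2)*2022 = 9099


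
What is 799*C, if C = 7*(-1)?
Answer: -5593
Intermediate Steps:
C = -7
799*C = 799*(-7) = -5593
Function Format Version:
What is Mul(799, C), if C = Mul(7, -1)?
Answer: -5593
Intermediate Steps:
C = -7
Mul(799, C) = Mul(799, -7) = -5593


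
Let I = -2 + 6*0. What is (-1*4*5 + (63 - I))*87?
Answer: 3915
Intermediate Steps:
I = -2 (I = -2 + 0 = -2)
(-1*4*5 + (63 - I))*87 = (-1*4*5 + (63 - 1*(-2)))*87 = (-4*5 + (63 + 2))*87 = (-20 + 65)*87 = 45*87 = 3915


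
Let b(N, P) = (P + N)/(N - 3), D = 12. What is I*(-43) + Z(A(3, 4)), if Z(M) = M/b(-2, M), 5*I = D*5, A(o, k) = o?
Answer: -531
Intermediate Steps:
b(N, P) = (N + P)/(-3 + N)
I = 12 (I = (12*5)/5 = (1/5)*60 = 12)
Z(M) = M/(2/5 - M/5) (Z(M) = M/(((-2 + M)/(-3 - 2))) = M/(((-2 + M)/(-5))) = M/((-(-2 + M)/5)) = M/(2/5 - M/5))
I*(-43) + Z(A(3, 4)) = 12*(-43) - 5*3/(-2 + 3) = -516 - 5*3/1 = -516 - 5*3*1 = -516 - 15 = -531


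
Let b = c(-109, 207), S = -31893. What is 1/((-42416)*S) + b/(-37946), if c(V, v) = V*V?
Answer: -8036150886491/25666171387824 ≈ -0.31310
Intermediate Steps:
c(V, v) = V²
b = 11881 (b = (-109)² = 11881)
1/((-42416)*S) + b/(-37946) = 1/(-42416*(-31893)) + 11881/(-37946) = -1/42416*(-1/31893) + 11881*(-1/37946) = 1/1352773488 - 11881/37946 = -8036150886491/25666171387824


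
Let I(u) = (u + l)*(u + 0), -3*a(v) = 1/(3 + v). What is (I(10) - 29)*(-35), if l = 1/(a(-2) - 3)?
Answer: -2380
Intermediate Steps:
a(v) = -1/(3*(3 + v))
l = -3/10 (l = 1/(-1/(9 + 3*(-2)) - 3) = 1/(-1/(9 - 6) - 3) = 1/(-1/3 - 3) = 1/(-1*⅓ - 3) = 1/(-⅓ - 3) = 1/(-10/3) = -3/10 ≈ -0.30000)
I(u) = u*(-3/10 + u) (I(u) = (u - 3/10)*(u + 0) = (-3/10 + u)*u = u*(-3/10 + u))
(I(10) - 29)*(-35) = ((⅒)*10*(-3 + 10*10) - 29)*(-35) = ((⅒)*10*(-3 + 100) - 29)*(-35) = ((⅒)*10*97 - 29)*(-35) = (97 - 29)*(-35) = 68*(-35) = -2380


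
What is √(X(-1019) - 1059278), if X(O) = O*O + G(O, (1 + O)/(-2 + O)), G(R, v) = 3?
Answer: I*√20914 ≈ 144.62*I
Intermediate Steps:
X(O) = 3 + O² (X(O) = O*O + 3 = O² + 3 = 3 + O²)
√(X(-1019) - 1059278) = √((3 + (-1019)²) - 1059278) = √((3 + 1038361) - 1059278) = √(1038364 - 1059278) = √(-20914) = I*√20914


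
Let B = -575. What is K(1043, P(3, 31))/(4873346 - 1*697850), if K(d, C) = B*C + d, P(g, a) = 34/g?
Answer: -16421/12526488 ≈ -0.0013109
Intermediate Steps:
K(d, C) = d - 575*C (K(d, C) = -575*C + d = d - 575*C)
K(1043, P(3, 31))/(4873346 - 1*697850) = (1043 - 19550/3)/(4873346 - 1*697850) = (1043 - 19550/3)/(4873346 - 697850) = (1043 - 575*34/3)/4175496 = (1043 - 19550/3)*(1/4175496) = -16421/3*1/4175496 = -16421/12526488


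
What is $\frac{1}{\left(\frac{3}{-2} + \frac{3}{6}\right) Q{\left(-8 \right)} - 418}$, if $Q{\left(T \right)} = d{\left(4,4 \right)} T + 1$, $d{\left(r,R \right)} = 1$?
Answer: $- \frac{1}{411} \approx -0.0024331$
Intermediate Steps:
$Q{\left(T \right)} = 1 + T$ ($Q{\left(T \right)} = 1 T + 1 = T + 1 = 1 + T$)
$\frac{1}{\left(\frac{3}{-2} + \frac{3}{6}\right) Q{\left(-8 \right)} - 418} = \frac{1}{\left(\frac{3}{-2} + \frac{3}{6}\right) \left(1 - 8\right) - 418} = \frac{1}{\left(3 \left(- \frac{1}{2}\right) + 3 \cdot \frac{1}{6}\right) \left(-7\right) - 418} = \frac{1}{\left(- \frac{3}{2} + \frac{1}{2}\right) \left(-7\right) - 418} = \frac{1}{\left(-1\right) \left(-7\right) - 418} = \frac{1}{7 - 418} = \frac{1}{-411} = - \frac{1}{411}$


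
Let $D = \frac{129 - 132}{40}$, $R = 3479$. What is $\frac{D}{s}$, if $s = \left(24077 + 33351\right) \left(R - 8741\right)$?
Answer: $\frac{1}{4029148480} \approx 2.4819 \cdot 10^{-10}$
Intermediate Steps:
$s = -302186136$ ($s = \left(24077 + 33351\right) \left(3479 - 8741\right) = 57428 \left(-5262\right) = -302186136$)
$D = - \frac{3}{40}$ ($D = \frac{1}{40} \left(-3\right) = - \frac{3}{40} \approx -0.075$)
$\frac{D}{s} = - \frac{3}{40 \left(-302186136\right)} = \left(- \frac{3}{40}\right) \left(- \frac{1}{302186136}\right) = \frac{1}{4029148480}$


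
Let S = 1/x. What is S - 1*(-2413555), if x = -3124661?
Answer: 7541541179854/3124661 ≈ 2.4136e+6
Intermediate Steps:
S = -1/3124661 (S = 1/(-3124661) = -1/3124661 ≈ -3.2003e-7)
S - 1*(-2413555) = -1/3124661 - 1*(-2413555) = -1/3124661 + 2413555 = 7541541179854/3124661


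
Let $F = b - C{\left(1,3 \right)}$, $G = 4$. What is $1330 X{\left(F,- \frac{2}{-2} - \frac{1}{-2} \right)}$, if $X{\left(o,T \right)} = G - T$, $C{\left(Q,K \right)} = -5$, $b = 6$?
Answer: $3325$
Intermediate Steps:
$F = 11$ ($F = 6 - -5 = 6 + 5 = 11$)
$X{\left(o,T \right)} = 4 - T$
$1330 X{\left(F,- \frac{2}{-2} - \frac{1}{-2} \right)} = 1330 \left(4 - \left(- \frac{2}{-2} - \frac{1}{-2}\right)\right) = 1330 \left(4 - \left(\left(-2\right) \left(- \frac{1}{2}\right) - - \frac{1}{2}\right)\right) = 1330 \left(4 - \left(1 + \frac{1}{2}\right)\right) = 1330 \left(4 - \frac{3}{2}\right) = 1330 \cdot \frac{5}{2} = 3325$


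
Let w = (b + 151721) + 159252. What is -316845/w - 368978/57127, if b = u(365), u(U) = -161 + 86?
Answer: -18973560937/2537238578 ≈ -7.4780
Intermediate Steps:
u(U) = -75
b = -75
w = 310898 (w = (-75 + 151721) + 159252 = 151646 + 159252 = 310898)
-316845/w - 368978/57127 = -316845/310898 - 368978/57127 = -18973560937/2537238578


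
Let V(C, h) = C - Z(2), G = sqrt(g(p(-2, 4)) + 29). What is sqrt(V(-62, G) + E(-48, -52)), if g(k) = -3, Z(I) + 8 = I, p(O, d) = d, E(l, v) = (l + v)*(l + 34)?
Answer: 8*sqrt(21) ≈ 36.661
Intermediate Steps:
E(l, v) = (34 + l)*(l + v) (E(l, v) = (l + v)*(34 + l) = (34 + l)*(l + v))
Z(I) = -8 + I
G = sqrt(26) (G = sqrt(-3 + 29) = sqrt(26) ≈ 5.0990)
V(C, h) = 6 + C (V(C, h) = C - (-8 + 2) = C - 1*(-6) = C + 6 = 6 + C)
sqrt(V(-62, G) + E(-48, -52)) = sqrt((6 - 62) + ((-48)**2 + 34*(-48) + 34*(-52) - 48*(-52))) = sqrt(-56 + (2304 - 1632 - 1768 + 2496)) = sqrt(-56 + 1400) = sqrt(1344) = 8*sqrt(21)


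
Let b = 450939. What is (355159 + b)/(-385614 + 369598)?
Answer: -403049/8008 ≈ -50.331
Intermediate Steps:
(355159 + b)/(-385614 + 369598) = (355159 + 450939)/(-385614 + 369598) = 806098/(-16016) = 806098*(-1/16016) = -403049/8008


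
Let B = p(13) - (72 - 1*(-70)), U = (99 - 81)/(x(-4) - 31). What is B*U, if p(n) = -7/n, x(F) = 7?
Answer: 5559/52 ≈ 106.90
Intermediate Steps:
U = -¾ (U = (99 - 81)/(7 - 31) = 18/(-24) = 18*(-1/24) = -¾ ≈ -0.75000)
B = -1853/13 (B = -7/13 - (72 - 1*(-70)) = -7*1/13 - (72 + 70) = -7/13 - 1*142 = -7/13 - 142 = -1853/13 ≈ -142.54)
B*U = -1853/13*(-¾) = 5559/52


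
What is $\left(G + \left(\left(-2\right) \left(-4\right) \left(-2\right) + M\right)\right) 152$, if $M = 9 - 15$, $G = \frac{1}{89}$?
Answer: $- \frac{297464}{89} \approx -3342.3$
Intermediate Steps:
$G = \frac{1}{89} \approx 0.011236$
$M = -6$ ($M = 9 - 15 = -6$)
$\left(G + \left(\left(-2\right) \left(-4\right) \left(-2\right) + M\right)\right) 152 = \left(\frac{1}{89} + \left(\left(-2\right) \left(-4\right) \left(-2\right) - 6\right)\right) 152 = \left(\frac{1}{89} + \left(8 \left(-2\right) - 6\right)\right) 152 = \left(\frac{1}{89} - 22\right) 152 = \left(- \frac{1957}{89}\right) 152 = - \frac{297464}{89}$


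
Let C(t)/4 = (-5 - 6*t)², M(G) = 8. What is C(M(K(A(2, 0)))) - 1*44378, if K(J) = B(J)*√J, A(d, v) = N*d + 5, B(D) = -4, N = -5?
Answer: -33142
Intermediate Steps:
A(d, v) = 5 - 5*d (A(d, v) = -5*d + 5 = 5 - 5*d)
K(J) = -4*√J
C(t) = 4*(-5 - 6*t)²
C(M(K(A(2, 0)))) - 1*44378 = 4*(5 + 6*8)² - 1*44378 = 4*(5 + 48)² - 44378 = 4*53² - 44378 = 4*2809 - 44378 = 11236 - 44378 = -33142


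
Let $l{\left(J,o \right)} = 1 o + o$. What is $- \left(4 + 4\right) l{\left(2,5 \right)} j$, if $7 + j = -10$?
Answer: $1360$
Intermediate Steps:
$j = -17$ ($j = -7 - 10 = -17$)
$l{\left(J,o \right)} = 2 o$ ($l{\left(J,o \right)} = o + o = 2 o$)
$- \left(4 + 4\right) l{\left(2,5 \right)} j = - \left(4 + 4\right) 2 \cdot 5 \left(-17\right) = - 8 \cdot 10 \left(-17\right) = \left(-1\right) 80 \left(-17\right) = \left(-80\right) \left(-17\right) = 1360$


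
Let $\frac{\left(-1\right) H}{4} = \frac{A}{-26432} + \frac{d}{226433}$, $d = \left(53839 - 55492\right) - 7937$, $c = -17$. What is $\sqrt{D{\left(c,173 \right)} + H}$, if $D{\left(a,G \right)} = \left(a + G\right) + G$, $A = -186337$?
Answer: $\frac{\sqrt{42113735178042911635}}{374067316} \approx 17.349$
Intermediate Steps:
$D{\left(a,G \right)} = a + 2 G$ ($D{\left(a,G \right)} = \left(G + a\right) + G = a + 2 G$)
$d = -9590$ ($d = -1653 - 7937 = -9590$)
$H = - \frac{41939363041}{1496269264}$ ($H = - 4 \left(- \frac{186337}{-26432} - \frac{9590}{226433}\right) = - 4 \left(\left(-186337\right) \left(- \frac{1}{26432}\right) - \frac{9590}{226433}\right) = - 4 \left(\frac{186337}{26432} - \frac{9590}{226433}\right) = \left(-4\right) \frac{41939363041}{5985077056} = - \frac{41939363041}{1496269264} \approx -28.029$)
$\sqrt{D{\left(c,173 \right)} + H} = \sqrt{\left(-17 + 2 \cdot 173\right) - \frac{41939363041}{1496269264}} = \sqrt{\left(-17 + 346\right) - \frac{41939363041}{1496269264}} = \sqrt{329 - \frac{41939363041}{1496269264}} = \sqrt{\frac{450333224815}{1496269264}} = \frac{\sqrt{42113735178042911635}}{374067316}$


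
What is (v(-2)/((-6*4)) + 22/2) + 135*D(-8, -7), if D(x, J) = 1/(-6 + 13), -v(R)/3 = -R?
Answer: 855/28 ≈ 30.536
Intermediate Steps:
v(R) = 3*R (v(R) = -(-3)*R = 3*R)
D(x, J) = 1/7
(v(-2)/((-6*4)) + 22/2) + 135*D(-8, -7) = ((3*(-2))/((-6*4)) + 22/2) + 135*(1/7) = (-6/(-24) + 22*(1/2)) + 135/7 = (-6*(-1/24) + 11) + 135/7 = (1/4 + 11) + 135/7 = 45/4 + 135/7 = 855/28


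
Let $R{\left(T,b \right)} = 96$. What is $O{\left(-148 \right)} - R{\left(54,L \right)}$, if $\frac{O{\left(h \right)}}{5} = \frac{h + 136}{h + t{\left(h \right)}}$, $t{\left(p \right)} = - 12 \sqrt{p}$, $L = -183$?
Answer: $\frac{9 \left(- 64 \sqrt{37} + 393 i\right)}{- 37 i + 6 \sqrt{37}} \approx -95.795 - 0.20268 i$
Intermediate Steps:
$O{\left(h \right)} = \frac{5 \left(136 + h\right)}{h - 12 \sqrt{h}}$ ($O{\left(h \right)} = 5 \frac{h + 136}{h - 12 \sqrt{h}} = 5 \frac{136 + h}{h - 12 \sqrt{h}} = \frac{5 \left(136 + h\right)}{h - 12 \sqrt{h}}$)
$O{\left(-148 \right)} - R{\left(54,L \right)} = \frac{5 \left(136 - 148\right)}{-148 - 12 \sqrt{-148}} - 96 = 5 \frac{1}{-148 - 12 \cdot 2 i \sqrt{37}} \left(-12\right) - 96 = 5 \frac{1}{-148 - 24 i \sqrt{37}} \left(-12\right) - 96 = - \frac{60}{-148 - 24 i \sqrt{37}} - 96 = -96 - \frac{60}{-148 - 24 i \sqrt{37}}$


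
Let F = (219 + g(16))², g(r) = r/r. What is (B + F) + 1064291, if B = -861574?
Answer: 251117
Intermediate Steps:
g(r) = 1
F = 48400 (F = (219 + 1)² = 220² = 48400)
(B + F) + 1064291 = (-861574 + 48400) + 1064291 = -813174 + 1064291 = 251117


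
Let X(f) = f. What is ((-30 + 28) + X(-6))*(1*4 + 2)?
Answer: -48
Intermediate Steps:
((-30 + 28) + X(-6))*(1*4 + 2) = ((-30 + 28) - 6)*(1*4 + 2) = (-2 - 6)*(4 + 2) = -8*6 = -48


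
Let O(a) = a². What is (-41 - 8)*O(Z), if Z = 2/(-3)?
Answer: -196/9 ≈ -21.778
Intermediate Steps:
Z = -⅔ (Z = 2*(-⅓) = -⅔ ≈ -0.66667)
(-41 - 8)*O(Z) = (-41 - 8)*(-⅔)² = -49*4/9 = -196/9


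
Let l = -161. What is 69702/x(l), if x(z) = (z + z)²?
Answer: 34851/51842 ≈ 0.67225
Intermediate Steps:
x(z) = 4*z² (x(z) = (2*z)² = 4*z²)
69702/x(l) = 69702/((4*(-161)²)) = 69702/((4*25921)) = 69702/103684 = 69702*(1/103684) = 34851/51842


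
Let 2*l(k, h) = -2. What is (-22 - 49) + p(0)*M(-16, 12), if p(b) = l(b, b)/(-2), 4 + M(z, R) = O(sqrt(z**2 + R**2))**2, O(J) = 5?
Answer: -121/2 ≈ -60.500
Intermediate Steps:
l(k, h) = -1 (l(k, h) = (1/2)*(-2) = -1)
M(z, R) = 21 (M(z, R) = -4 + 5**2 = -4 + 25 = 21)
p(b) = 1/2 (p(b) = -1/(-2) = -1*(-1/2) = 1/2)
(-22 - 49) + p(0)*M(-16, 12) = (-22 - 49) + (1/2)*21 = -71 + 21/2 = -121/2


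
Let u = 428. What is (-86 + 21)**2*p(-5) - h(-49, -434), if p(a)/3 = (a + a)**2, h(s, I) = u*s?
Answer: 1288472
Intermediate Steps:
h(s, I) = 428*s
p(a) = 12*a**2 (p(a) = 3*(a + a)**2 = 3*(2*a)**2 = 3*(4*a**2) = 12*a**2)
(-86 + 21)**2*p(-5) - h(-49, -434) = (-86 + 21)**2*(12*(-5)**2) - 428*(-49) = (-65)**2*(12*25) - 1*(-20972) = 4225*300 + 20972 = 1267500 + 20972 = 1288472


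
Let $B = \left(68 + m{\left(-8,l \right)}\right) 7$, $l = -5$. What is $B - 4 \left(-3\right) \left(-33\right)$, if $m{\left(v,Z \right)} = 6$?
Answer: $122$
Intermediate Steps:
$B = 518$ ($B = \left(68 + 6\right) 7 = 74 \cdot 7 = 518$)
$B - 4 \left(-3\right) \left(-33\right) = 518 - 4 \left(-3\right) \left(-33\right) = 518 - \left(-12\right) \left(-33\right) = 518 - 396 = 122$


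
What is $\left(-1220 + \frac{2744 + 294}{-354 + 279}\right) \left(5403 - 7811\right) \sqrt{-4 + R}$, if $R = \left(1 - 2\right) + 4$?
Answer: $\frac{227647504 i}{75} \approx 3.0353 \cdot 10^{6} i$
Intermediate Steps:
$R = 3$ ($R = -1 + 4 = 3$)
$\left(-1220 + \frac{2744 + 294}{-354 + 279}\right) \left(5403 - 7811\right) \sqrt{-4 + R} = \left(-1220 + \frac{2744 + 294}{-354 + 279}\right) \left(5403 - 7811\right) \sqrt{-4 + 3} = \left(-1220 + \frac{3038}{-75}\right) \left(-2408\right) \sqrt{-1} = \left(-1220 + 3038 \left(- \frac{1}{75}\right)\right) \left(-2408\right) i = \left(-1220 - \frac{3038}{75}\right) \left(-2408\right) i = \left(- \frac{94538}{75}\right) \left(-2408\right) i = \frac{227647504 i}{75}$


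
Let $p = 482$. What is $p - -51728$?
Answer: $52210$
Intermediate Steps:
$p - -51728 = 482 - -51728 = 482 + 51728 = 52210$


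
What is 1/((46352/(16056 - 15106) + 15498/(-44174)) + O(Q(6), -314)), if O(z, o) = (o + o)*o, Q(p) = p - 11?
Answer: 10491325/2069313566937 ≈ 5.0700e-6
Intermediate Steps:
Q(p) = -11 + p
O(z, o) = 2*o² (O(z, o) = (2*o)*o = 2*o²)
1/((46352/(16056 - 15106) + 15498/(-44174)) + O(Q(6), -314)) = 1/((46352/(16056 - 15106) + 15498/(-44174)) + 2*(-314)²) = 1/((46352/950 + 15498*(-1/44174)) + 2*98596) = 1/((46352*(1/950) - 7749/22087) + 197192) = 1/((23176/475 - 7749/22087) + 197192) = 1/(508207537/10491325 + 197192) = 1/(2069313566937/10491325) = 10491325/2069313566937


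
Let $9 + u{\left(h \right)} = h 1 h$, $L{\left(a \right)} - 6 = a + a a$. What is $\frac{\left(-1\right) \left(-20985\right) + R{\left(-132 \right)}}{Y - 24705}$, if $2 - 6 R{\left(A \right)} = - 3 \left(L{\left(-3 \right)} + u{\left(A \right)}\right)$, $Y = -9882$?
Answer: $- \frac{178193}{207522} \approx -0.85867$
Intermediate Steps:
$L{\left(a \right)} = 6 + a + a^{2}$ ($L{\left(a \right)} = 6 + \left(a + a a\right) = 6 + \left(a + a^{2}\right) = 6 + a + a^{2}$)
$u{\left(h \right)} = -9 + h^{2}$ ($u{\left(h \right)} = -9 + h 1 h = -9 + h h = -9 + h^{2}$)
$R{\left(A \right)} = \frac{11}{6} + \frac{A^{2}}{2}$ ($R{\left(A \right)} = \frac{1}{3} - \frac{\left(-3\right) \left(\left(6 - 3 + \left(-3\right)^{2}\right) + \left(-9 + A^{2}\right)\right)}{6} = \frac{1}{3} - \frac{\left(-3\right) \left(\left(6 - 3 + 9\right) + \left(-9 + A^{2}\right)\right)}{6} = \frac{1}{3} - \frac{\left(-3\right) \left(12 + \left(-9 + A^{2}\right)\right)}{6} = \frac{1}{3} - \frac{\left(-3\right) \left(3 + A^{2}\right)}{6} = \frac{1}{3} - \frac{-9 - 3 A^{2}}{6} = \frac{1}{3} + \left(\frac{3}{2} + \frac{A^{2}}{2}\right) = \frac{11}{6} + \frac{A^{2}}{2}$)
$\frac{\left(-1\right) \left(-20985\right) + R{\left(-132 \right)}}{Y - 24705} = \frac{\left(-1\right) \left(-20985\right) + \left(\frac{11}{6} + \frac{\left(-132\right)^{2}}{2}\right)}{-9882 - 24705} = \frac{20985 + \left(\frac{11}{6} + \frac{1}{2} \cdot 17424\right)}{-34587} = \left(20985 + \left(\frac{11}{6} + 8712\right)\right) \left(- \frac{1}{34587}\right) = \left(20985 + \frac{52283}{6}\right) \left(- \frac{1}{34587}\right) = \frac{178193}{6} \left(- \frac{1}{34587}\right) = - \frac{178193}{207522}$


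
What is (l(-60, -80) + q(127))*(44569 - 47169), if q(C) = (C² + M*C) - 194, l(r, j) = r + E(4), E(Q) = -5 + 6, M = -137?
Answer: 3959800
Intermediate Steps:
E(Q) = 1
l(r, j) = 1 + r (l(r, j) = r + 1 = 1 + r)
q(C) = -194 + C² - 137*C (q(C) = (C² - 137*C) - 194 = -194 + C² - 137*C)
(l(-60, -80) + q(127))*(44569 - 47169) = ((1 - 60) + (-194 + 127² - 137*127))*(44569 - 47169) = (-59 + (-194 + 16129 - 17399))*(-2600) = (-59 - 1464)*(-2600) = -1523*(-2600) = 3959800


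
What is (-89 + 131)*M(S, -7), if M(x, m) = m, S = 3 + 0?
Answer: -294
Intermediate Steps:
S = 3
(-89 + 131)*M(S, -7) = (-89 + 131)*(-7) = 42*(-7) = -294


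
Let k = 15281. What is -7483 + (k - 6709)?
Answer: 1089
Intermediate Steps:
-7483 + (k - 6709) = -7483 + (15281 - 6709) = -7483 + 8572 = 1089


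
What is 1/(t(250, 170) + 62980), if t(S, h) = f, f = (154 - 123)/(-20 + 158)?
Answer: 138/8691271 ≈ 1.5878e-5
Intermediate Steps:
f = 31/138 ≈ 0.22464
t(S, h) = 31/138
1/(t(250, 170) + 62980) = 1/(31/138 + 62980) = 1/(8691271/138) = 138/8691271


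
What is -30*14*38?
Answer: -15960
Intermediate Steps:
-30*14*38 = -420*38 = -15960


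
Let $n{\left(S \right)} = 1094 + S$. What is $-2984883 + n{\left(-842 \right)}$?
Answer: $-2984631$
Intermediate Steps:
$-2984883 + n{\left(-842 \right)} = -2984883 + \left(1094 - 842\right) = -2984883 + 252 = -2984631$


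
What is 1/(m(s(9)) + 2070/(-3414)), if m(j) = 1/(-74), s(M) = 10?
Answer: -42106/26099 ≈ -1.6133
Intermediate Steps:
m(j) = -1/74
1/(m(s(9)) + 2070/(-3414)) = 1/(-1/74 + 2070/(-3414)) = 1/(-1/74 + 2070*(-1/3414)) = 1/(-1/74 - 345/569) = 1/(-26099/42106) = -42106/26099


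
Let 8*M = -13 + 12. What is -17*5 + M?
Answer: -681/8 ≈ -85.125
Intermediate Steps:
M = -1/8 (M = (-13 + 12)/8 = (1/8)*(-1) = -1/8 ≈ -0.12500)
-17*5 + M = -17*5 - 1/8 = -85 - 1/8 = -681/8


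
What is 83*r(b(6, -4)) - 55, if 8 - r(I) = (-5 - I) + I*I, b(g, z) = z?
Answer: -636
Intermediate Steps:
r(I) = 13 + I - I² (r(I) = 8 - ((-5 - I) + I*I) = 8 - ((-5 - I) + I²) = 8 - (-5 + I² - I) = 8 + (5 + I - I²) = 13 + I - I²)
83*r(b(6, -4)) - 55 = 83*(13 - 4 - 1*(-4)²) - 55 = 83*(13 - 4 - 1*16) - 55 = 83*(13 - 4 - 16) - 55 = 83*(-7) - 55 = -581 - 55 = -636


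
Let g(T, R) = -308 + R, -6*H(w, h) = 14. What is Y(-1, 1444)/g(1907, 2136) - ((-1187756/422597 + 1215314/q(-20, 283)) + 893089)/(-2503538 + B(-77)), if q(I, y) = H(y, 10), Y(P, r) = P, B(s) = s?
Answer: 8185658350283/55258882969924 ≈ 0.14813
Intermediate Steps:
H(w, h) = -7/3 (H(w, h) = -⅙*14 = -7/3)
q(I, y) = -7/3
Y(-1, 1444)/g(1907, 2136) - ((-1187756/422597 + 1215314/q(-20, 283)) + 893089)/(-2503538 + B(-77)) = -1/(-308 + 2136) - ((-1187756/422597 + 1215314/(-7/3)) + 893089)/(-2503538 - 77) = -1/1828 - ((-1187756*1/422597 + 1215314*(-3/7)) + 893089)/(-2503615) = -1*1/1828 - ((-1187756/422597 - 3645942/7) + 893089)*(-1)/2503615 = -1/1828 - (-31444336034/60371 + 893089)*(-1)/2503615 = -1/1828 - 22472339985*(-1)/(60371*2503615) = -1/1828 - 1*(-4494467997/30229148233) = -1/1828 + 4494467997/30229148233 = 8185658350283/55258882969924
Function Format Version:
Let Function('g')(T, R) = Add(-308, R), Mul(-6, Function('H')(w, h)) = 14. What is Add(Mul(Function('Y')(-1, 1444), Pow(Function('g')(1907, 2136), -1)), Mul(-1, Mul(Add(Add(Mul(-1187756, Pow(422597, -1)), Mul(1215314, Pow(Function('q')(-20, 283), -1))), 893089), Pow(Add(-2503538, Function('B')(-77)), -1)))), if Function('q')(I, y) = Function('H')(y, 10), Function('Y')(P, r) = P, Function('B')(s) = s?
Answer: Rational(8185658350283, 55258882969924) ≈ 0.14813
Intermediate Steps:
Function('H')(w, h) = Rational(-7, 3) (Function('H')(w, h) = Mul(Rational(-1, 6), 14) = Rational(-7, 3))
Function('q')(I, y) = Rational(-7, 3)
Add(Mul(Function('Y')(-1, 1444), Pow(Function('g')(1907, 2136), -1)), Mul(-1, Mul(Add(Add(Mul(-1187756, Pow(422597, -1)), Mul(1215314, Pow(Function('q')(-20, 283), -1))), 893089), Pow(Add(-2503538, Function('B')(-77)), -1)))) = Add(Mul(-1, Pow(Add(-308, 2136), -1)), Mul(-1, Mul(Add(Add(Mul(-1187756, Pow(422597, -1)), Mul(1215314, Pow(Rational(-7, 3), -1))), 893089), Pow(Add(-2503538, -77), -1)))) = Add(Mul(-1, Pow(1828, -1)), Mul(-1, Mul(Add(Add(Mul(-1187756, Rational(1, 422597)), Mul(1215314, Rational(-3, 7))), 893089), Pow(-2503615, -1)))) = Add(Mul(-1, Rational(1, 1828)), Mul(-1, Mul(Add(Add(Rational(-1187756, 422597), Rational(-3645942, 7)), 893089), Rational(-1, 2503615)))) = Add(Rational(-1, 1828), Mul(-1, Mul(Add(Rational(-31444336034, 60371), 893089), Rational(-1, 2503615)))) = Add(Rational(-1, 1828), Mul(-1, Mul(Rational(22472339985, 60371), Rational(-1, 2503615)))) = Add(Rational(-1, 1828), Mul(-1, Rational(-4494467997, 30229148233))) = Add(Rational(-1, 1828), Rational(4494467997, 30229148233)) = Rational(8185658350283, 55258882969924)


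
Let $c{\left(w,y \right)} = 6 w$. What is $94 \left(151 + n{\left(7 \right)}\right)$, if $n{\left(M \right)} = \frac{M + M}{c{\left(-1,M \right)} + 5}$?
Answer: $12878$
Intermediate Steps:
$n{\left(M \right)} = - 2 M$ ($n{\left(M \right)} = \frac{M + M}{6 \left(-1\right) + 5} = \frac{2 M}{-6 + 5} = \frac{2 M}{-1} = 2 M \left(-1\right) = - 2 M$)
$94 \left(151 + n{\left(7 \right)}\right) = 94 \left(151 - 14\right) = 94 \cdot 137 = 12878$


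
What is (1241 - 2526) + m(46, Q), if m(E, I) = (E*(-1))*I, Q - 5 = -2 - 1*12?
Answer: -871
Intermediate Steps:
Q = -9 (Q = 5 + (-2 - 1*12) = 5 + (-2 - 12) = 5 - 14 = -9)
m(E, I) = -E*I (m(E, I) = (-E)*I = -E*I)
(1241 - 2526) + m(46, Q) = (1241 - 2526) - 1*46*(-9) = -1285 + 414 = -871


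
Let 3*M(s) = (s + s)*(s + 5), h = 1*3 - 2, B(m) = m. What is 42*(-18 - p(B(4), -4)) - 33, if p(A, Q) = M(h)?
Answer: -957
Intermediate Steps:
h = 1 (h = 3 - 2 = 1)
M(s) = 2*s*(5 + s)/3 (M(s) = ((s + s)*(s + 5))/3 = ((2*s)*(5 + s))/3 = (2*s*(5 + s))/3 = 2*s*(5 + s)/3)
p(A, Q) = 4 (p(A, Q) = (⅔)*1*(5 + 1) = (⅔)*1*6 = 4)
42*(-18 - p(B(4), -4)) - 33 = 42*(-18 - 1*4) - 33 = 42*(-18 - 4) - 33 = 42*(-22) - 33 = -924 - 33 = -957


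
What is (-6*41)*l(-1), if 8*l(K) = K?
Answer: 123/4 ≈ 30.750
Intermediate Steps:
l(K) = K/8
(-6*41)*l(-1) = (-6*41)*((⅛)*(-1)) = -246*(-⅛) = 123/4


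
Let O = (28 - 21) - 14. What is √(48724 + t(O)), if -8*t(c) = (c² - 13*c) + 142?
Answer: √194755/2 ≈ 220.66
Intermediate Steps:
O = -7 (O = 7 - 14 = -7)
t(c) = -71/4 - c²/8 + 13*c/8 (t(c) = -((c² - 13*c) + 142)/8 = -(142 + c² - 13*c)/8 = -71/4 - c²/8 + 13*c/8)
√(48724 + t(O)) = √(48724 + (-71/4 - ⅛*(-7)² + (13/8)*(-7))) = √(48724 + (-71/4 - ⅛*49 - 91/8)) = √(48724 + (-71/4 - 49/8 - 91/8)) = √(48724 - 141/4) = √(194755/4) = √194755/2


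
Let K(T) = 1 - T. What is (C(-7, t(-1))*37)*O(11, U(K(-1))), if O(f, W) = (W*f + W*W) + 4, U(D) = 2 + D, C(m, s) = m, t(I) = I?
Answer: -16576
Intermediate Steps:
O(f, W) = 4 + W² + W*f (O(f, W) = (W*f + W²) + 4 = (W² + W*f) + 4 = 4 + W² + W*f)
(C(-7, t(-1))*37)*O(11, U(K(-1))) = (-7*37)*(4 + (2 + (1 - 1*(-1)))² + (2 + (1 - 1*(-1)))*11) = -259*(4 + (2 + (1 + 1))² + (2 + (1 + 1))*11) = -259*(4 + (2 + 2)² + (2 + 2)*11) = -259*(4 + 4² + 4*11) = -259*(4 + 16 + 44) = -259*64 = -16576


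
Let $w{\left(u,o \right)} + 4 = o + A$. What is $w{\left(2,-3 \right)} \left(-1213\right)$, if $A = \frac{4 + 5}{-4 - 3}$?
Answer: $\frac{70354}{7} \approx 10051.0$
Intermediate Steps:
$A = - \frac{9}{7}$ ($A = \frac{9}{-7} = 9 \left(- \frac{1}{7}\right) = - \frac{9}{7} \approx -1.2857$)
$w{\left(u,o \right)} = - \frac{37}{7} + o$ ($w{\left(u,o \right)} = -4 + \left(o - \frac{9}{7}\right) = -4 + \left(- \frac{9}{7} + o\right) = - \frac{37}{7} + o$)
$w{\left(2,-3 \right)} \left(-1213\right) = \left(- \frac{37}{7} - 3\right) \left(-1213\right) = \left(- \frac{58}{7}\right) \left(-1213\right) = \frac{70354}{7}$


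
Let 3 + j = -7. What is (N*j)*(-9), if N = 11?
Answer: 990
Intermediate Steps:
j = -10 (j = -3 - 7 = -10)
(N*j)*(-9) = (11*(-10))*(-9) = -110*(-9) = 990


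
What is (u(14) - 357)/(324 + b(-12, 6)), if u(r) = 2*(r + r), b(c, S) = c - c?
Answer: -301/324 ≈ -0.92901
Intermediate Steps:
b(c, S) = 0
u(r) = 4*r (u(r) = 2*(2*r) = 4*r)
(u(14) - 357)/(324 + b(-12, 6)) = (4*14 - 357)/(324 + 0) = (56 - 357)/324 = -301*1/324 = -301/324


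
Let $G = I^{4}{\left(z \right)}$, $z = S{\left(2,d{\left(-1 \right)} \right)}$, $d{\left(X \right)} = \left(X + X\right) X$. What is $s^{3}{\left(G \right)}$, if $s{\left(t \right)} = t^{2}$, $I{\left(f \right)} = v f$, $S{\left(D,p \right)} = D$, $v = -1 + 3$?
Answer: $281474976710656$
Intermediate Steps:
$v = 2$
$d{\left(X \right)} = 2 X^{2}$ ($d{\left(X \right)} = 2 X X = 2 X^{2}$)
$z = 2$
$I{\left(f \right)} = 2 f$
$G = 256$ ($G = \left(2 \cdot 2\right)^{4} = 4^{4} = 256$)
$s^{3}{\left(G \right)} = \left(256^{2}\right)^{3} = 65536^{3} = 281474976710656$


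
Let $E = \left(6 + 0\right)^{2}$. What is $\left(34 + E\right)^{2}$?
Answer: $4900$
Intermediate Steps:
$E = 36$ ($E = 6^{2} = 36$)
$\left(34 + E\right)^{2} = \left(34 + 36\right)^{2} = 70^{2} = 4900$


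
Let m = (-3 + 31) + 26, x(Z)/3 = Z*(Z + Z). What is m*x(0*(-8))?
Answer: 0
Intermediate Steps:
x(Z) = 6*Z² (x(Z) = 3*(Z*(Z + Z)) = 3*(Z*(2*Z)) = 3*(2*Z²) = 6*Z²)
m = 54 (m = 28 + 26 = 54)
m*x(0*(-8)) = 54*(6*(0*(-8))²) = 54*(6*0²) = 54*(6*0) = 54*0 = 0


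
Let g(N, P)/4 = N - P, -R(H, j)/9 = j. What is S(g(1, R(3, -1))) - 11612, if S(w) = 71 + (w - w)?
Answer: -11541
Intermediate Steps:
R(H, j) = -9*j
g(N, P) = -4*P + 4*N (g(N, P) = 4*(N - P) = -4*P + 4*N)
S(w) = 71 (S(w) = 71 + 0 = 71)
S(g(1, R(3, -1))) - 11612 = 71 - 11612 = -11541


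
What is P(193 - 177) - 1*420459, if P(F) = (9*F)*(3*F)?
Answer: -413547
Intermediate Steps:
P(F) = 27*F²
P(193 - 177) - 1*420459 = 27*(193 - 177)² - 1*420459 = 27*16² - 420459 = 27*256 - 420459 = 6912 - 420459 = -413547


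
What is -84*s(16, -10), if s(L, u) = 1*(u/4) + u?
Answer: 1050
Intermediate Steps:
s(L, u) = 5*u/4 (s(L, u) = 1*(u*(1/4)) + u = 1*(u/4) + u = u/4 + u = 5*u/4)
-84*s(16, -10) = -105*(-10) = -84*(-25/2) = 1050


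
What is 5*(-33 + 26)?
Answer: -35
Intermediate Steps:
5*(-33 + 26) = 5*(-7) = -35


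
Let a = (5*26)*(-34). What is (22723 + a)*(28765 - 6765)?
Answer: 402666000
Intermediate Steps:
a = -4420 (a = 130*(-34) = -4420)
(22723 + a)*(28765 - 6765) = (22723 - 4420)*(28765 - 6765) = 18303*22000 = 402666000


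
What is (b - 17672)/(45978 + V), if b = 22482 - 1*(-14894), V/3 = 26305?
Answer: 6568/41631 ≈ 0.15777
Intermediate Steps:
V = 78915 (V = 3*26305 = 78915)
b = 37376 (b = 22482 + 14894 = 37376)
(b - 17672)/(45978 + V) = (37376 - 17672)/(45978 + 78915) = 19704/124893 = 19704*(1/124893) = 6568/41631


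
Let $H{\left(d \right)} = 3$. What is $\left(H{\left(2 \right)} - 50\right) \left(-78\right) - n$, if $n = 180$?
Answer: $3486$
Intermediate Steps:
$\left(H{\left(2 \right)} - 50\right) \left(-78\right) - n = \left(3 - 50\right) \left(-78\right) - 180 = \left(-47\right) \left(-78\right) - 180 = 3666 - 180 = 3486$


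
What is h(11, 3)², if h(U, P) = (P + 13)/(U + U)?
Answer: 64/121 ≈ 0.52893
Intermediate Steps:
h(U, P) = (13 + P)/(2*U) (h(U, P) = (13 + P)/((2*U)) = (13 + P)*(1/(2*U)) = (13 + P)/(2*U))
h(11, 3)² = ((½)*(13 + 3)/11)² = ((½)*(1/11)*16)² = (8/11)² = 64/121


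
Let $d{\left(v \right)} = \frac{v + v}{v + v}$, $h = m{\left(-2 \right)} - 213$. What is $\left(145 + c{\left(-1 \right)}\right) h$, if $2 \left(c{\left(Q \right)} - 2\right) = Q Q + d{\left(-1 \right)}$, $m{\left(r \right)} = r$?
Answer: $-31820$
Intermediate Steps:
$h = -215$ ($h = -2 - 213 = -215$)
$d{\left(v \right)} = 1$ ($d{\left(v \right)} = \frac{2 v}{2 v} = 2 v \frac{1}{2 v} = 1$)
$c{\left(Q \right)} = \frac{5}{2} + \frac{Q^{2}}{2}$ ($c{\left(Q \right)} = 2 + \frac{Q Q + 1}{2} = 2 + \frac{Q^{2} + 1}{2} = 2 + \frac{1 + Q^{2}}{2} = 2 + \left(\frac{1}{2} + \frac{Q^{2}}{2}\right) = \frac{5}{2} + \frac{Q^{2}}{2}$)
$\left(145 + c{\left(-1 \right)}\right) h = \left(145 + \left(\frac{5}{2} + \frac{\left(-1\right)^{2}}{2}\right)\right) \left(-215\right) = \left(145 + \left(\frac{5}{2} + \frac{1}{2} \cdot 1\right)\right) \left(-215\right) = \left(145 + \left(\frac{5}{2} + \frac{1}{2}\right)\right) \left(-215\right) = \left(145 + 3\right) \left(-215\right) = 148 \left(-215\right) = -31820$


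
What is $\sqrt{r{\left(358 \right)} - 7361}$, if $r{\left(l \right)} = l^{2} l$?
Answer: $\sqrt{45875351} \approx 6773.1$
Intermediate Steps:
$r{\left(l \right)} = l^{3}$
$\sqrt{r{\left(358 \right)} - 7361} = \sqrt{358^{3} - 7361} = \sqrt{45882712 - 7361} = \sqrt{45875351}$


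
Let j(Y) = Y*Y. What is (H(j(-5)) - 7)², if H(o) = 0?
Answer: 49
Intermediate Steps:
j(Y) = Y²
(H(j(-5)) - 7)² = (0 - 7)² = (-7)² = 49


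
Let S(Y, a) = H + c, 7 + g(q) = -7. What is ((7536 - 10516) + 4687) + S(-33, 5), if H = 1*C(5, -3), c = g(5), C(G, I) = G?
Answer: 1698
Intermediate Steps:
g(q) = -14 (g(q) = -7 - 7 = -14)
c = -14
H = 5 (H = 1*5 = 5)
S(Y, a) = -9 (S(Y, a) = 5 - 14 = -9)
((7536 - 10516) + 4687) + S(-33, 5) = ((7536 - 10516) + 4687) - 9 = (-2980 + 4687) - 9 = 1707 - 9 = 1698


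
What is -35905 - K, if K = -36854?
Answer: 949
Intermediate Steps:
-35905 - K = -35905 - 1*(-36854) = -35905 + 36854 = 949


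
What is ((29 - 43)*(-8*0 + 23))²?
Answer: 103684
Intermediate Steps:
((29 - 43)*(-8*0 + 23))² = (-14*(0 + 23))² = (-14*23)² = (-322)² = 103684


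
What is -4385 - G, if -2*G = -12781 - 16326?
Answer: -37877/2 ≈ -18939.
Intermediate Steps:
G = 29107/2 (G = -(-12781 - 16326)/2 = -1/2*(-29107) = 29107/2 ≈ 14554.)
-4385 - G = -4385 - 1*29107/2 = -4385 - 29107/2 = -37877/2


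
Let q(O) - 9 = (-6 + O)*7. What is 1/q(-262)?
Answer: -1/1867 ≈ -0.00053562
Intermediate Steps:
q(O) = -33 + 7*O (q(O) = 9 + (-6 + O)*7 = 9 + (-42 + 7*O) = -33 + 7*O)
1/q(-262) = 1/(-33 + 7*(-262)) = 1/(-33 - 1834) = 1/(-1867) = -1/1867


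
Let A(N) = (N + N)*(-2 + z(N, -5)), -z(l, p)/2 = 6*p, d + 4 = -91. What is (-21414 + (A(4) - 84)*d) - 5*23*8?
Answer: -58434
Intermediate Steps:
d = -95 (d = -4 - 91 = -95)
z(l, p) = -12*p
A(N) = 116*N (A(N) = (N + N)*(-2 - 12*(-5)) = (2*N)*(-2 + 60) = (2*N)*58 = 116*N)
(-21414 + (A(4) - 84)*d) - 5*23*8 = (-21414 + (116*4 - 84)*(-95)) - 5*23*8 = (-21414 + (464 - 84)*(-95)) - 115*8 = (-21414 + 380*(-95)) - 920 = (-21414 - 36100) - 920 = -57514 - 920 = -58434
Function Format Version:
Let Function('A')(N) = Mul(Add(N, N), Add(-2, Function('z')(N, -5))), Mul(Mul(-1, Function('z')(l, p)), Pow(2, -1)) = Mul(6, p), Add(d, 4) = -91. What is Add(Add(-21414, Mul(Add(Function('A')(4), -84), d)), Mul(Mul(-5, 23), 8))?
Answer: -58434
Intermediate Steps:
d = -95 (d = Add(-4, -91) = -95)
Function('z')(l, p) = Mul(-12, p) (Function('z')(l, p) = Mul(-2, Mul(6, p)) = Mul(-12, p))
Function('A')(N) = Mul(116, N) (Function('A')(N) = Mul(Add(N, N), Add(-2, Mul(-12, -5))) = Mul(Mul(2, N), Add(-2, 60)) = Mul(Mul(2, N), 58) = Mul(116, N))
Add(Add(-21414, Mul(Add(Function('A')(4), -84), d)), Mul(Mul(-5, 23), 8)) = Add(Add(-21414, Mul(Add(Mul(116, 4), -84), -95)), Mul(Mul(-5, 23), 8)) = Add(Add(-21414, Mul(Add(464, -84), -95)), Mul(-115, 8)) = Add(Add(-21414, Mul(380, -95)), -920) = Add(Add(-21414, -36100), -920) = Add(-57514, -920) = -58434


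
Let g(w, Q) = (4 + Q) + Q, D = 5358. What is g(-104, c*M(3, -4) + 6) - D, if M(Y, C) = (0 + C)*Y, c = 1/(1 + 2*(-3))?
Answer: -26686/5 ≈ -5337.2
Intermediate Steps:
c = -⅕ (c = 1/(1 - 6) = 1/(-5) = -⅕ ≈ -0.20000)
M(Y, C) = C*Y
g(w, Q) = 4 + 2*Q
g(-104, c*M(3, -4) + 6) - D = (4 + 2*(-(-4)*3/5 + 6)) - 1*5358 = (4 + 2*(-⅕*(-12) + 6)) - 5358 = (4 + 2*(12/5 + 6)) - 5358 = (4 + 2*(42/5)) - 5358 = (4 + 84/5) - 5358 = 104/5 - 5358 = -26686/5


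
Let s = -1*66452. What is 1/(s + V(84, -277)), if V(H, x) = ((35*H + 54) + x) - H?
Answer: -1/63819 ≈ -1.5669e-5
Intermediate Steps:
V(H, x) = 54 + x + 34*H (V(H, x) = ((54 + 35*H) + x) - H = (54 + x + 35*H) - H = 54 + x + 34*H)
s = -66452
1/(s + V(84, -277)) = 1/(-66452 + (54 - 277 + 34*84)) = 1/(-66452 + (54 - 277 + 2856)) = 1/(-66452 + 2633) = 1/(-63819) = -1/63819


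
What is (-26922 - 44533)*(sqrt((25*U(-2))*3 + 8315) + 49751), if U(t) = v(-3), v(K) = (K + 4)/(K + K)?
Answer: -3554957705 - 643095*sqrt(410)/2 ≈ -3.5615e+9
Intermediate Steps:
v(K) = (4 + K)/(2*K) (v(K) = (4 + K)/((2*K)) = (4 + K)*(1/(2*K)) = (4 + K)/(2*K))
U(t) = -1/6 (U(t) = (1/2)*(4 - 3)/(-3) = (1/2)*(-1/3)*1 = -1/6)
(-26922 - 44533)*(sqrt((25*U(-2))*3 + 8315) + 49751) = (-26922 - 44533)*(sqrt((25*(-1/6))*3 + 8315) + 49751) = -71455*(sqrt(-25/6*3 + 8315) + 49751) = -71455*(sqrt(-25/2 + 8315) + 49751) = -71455*(sqrt(16605/2) + 49751) = -71455*(9*sqrt(410)/2 + 49751) = -71455*(49751 + 9*sqrt(410)/2) = -3554957705 - 643095*sqrt(410)/2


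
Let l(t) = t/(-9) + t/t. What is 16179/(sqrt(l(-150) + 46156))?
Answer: 16179*sqrt(415563)/138521 ≈ 75.293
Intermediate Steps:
l(t) = 1 - t/9 (l(t) = t*(-1/9) + 1 = -t/9 + 1 = 1 - t/9)
16179/(sqrt(l(-150) + 46156)) = 16179/(sqrt((1 - 1/9*(-150)) + 46156)) = 16179/(sqrt((1 + 50/3) + 46156)) = 16179/(sqrt(53/3 + 46156)) = 16179/(sqrt(138521/3)) = 16179/((sqrt(415563)/3)) = 16179*(sqrt(415563)/138521) = 16179*sqrt(415563)/138521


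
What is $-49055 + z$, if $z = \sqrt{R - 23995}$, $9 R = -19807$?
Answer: $-49055 + \frac{i \sqrt{235762}}{3} \approx -49055.0 + 161.85 i$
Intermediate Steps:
$R = - \frac{19807}{9}$ ($R = \frac{1}{9} \left(-19807\right) = - \frac{19807}{9} \approx -2200.8$)
$z = \frac{i \sqrt{235762}}{3}$ ($z = \sqrt{- \frac{19807}{9} - 23995} = \sqrt{- \frac{235762}{9}} = \frac{i \sqrt{235762}}{3} \approx 161.85 i$)
$-49055 + z = -49055 + \frac{i \sqrt{235762}}{3}$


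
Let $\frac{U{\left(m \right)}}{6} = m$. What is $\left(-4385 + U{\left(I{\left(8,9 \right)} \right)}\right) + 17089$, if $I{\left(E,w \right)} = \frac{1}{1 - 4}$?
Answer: $12702$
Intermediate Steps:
$I{\left(E,w \right)} = - \frac{1}{3}$ ($I{\left(E,w \right)} = \frac{1}{-3} = - \frac{1}{3}$)
$U{\left(m \right)} = 6 m$
$\left(-4385 + U{\left(I{\left(8,9 \right)} \right)}\right) + 17089 = \left(-4385 + 6 \left(- \frac{1}{3}\right)\right) + 17089 = \left(-4385 - 2\right) + 17089 = -4387 + 17089 = 12702$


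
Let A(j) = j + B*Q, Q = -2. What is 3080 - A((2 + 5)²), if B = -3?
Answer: 3025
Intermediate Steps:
A(j) = 6 + j (A(j) = j - 3*(-2) = j + 6 = 6 + j)
3080 - A((2 + 5)²) = 3080 - (6 + (2 + 5)²) = 3080 - (6 + 7²) = 3080 - (6 + 49) = 3080 - 1*55 = 3080 - 55 = 3025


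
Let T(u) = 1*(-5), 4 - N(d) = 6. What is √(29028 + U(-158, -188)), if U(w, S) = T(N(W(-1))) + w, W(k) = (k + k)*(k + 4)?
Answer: √28865 ≈ 169.90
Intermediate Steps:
W(k) = 2*k*(4 + k) (W(k) = (2*k)*(4 + k) = 2*k*(4 + k))
N(d) = -2 (N(d) = 4 - 1*6 = 4 - 6 = -2)
T(u) = -5
U(w, S) = -5 + w
√(29028 + U(-158, -188)) = √(29028 + (-5 - 158)) = √(29028 - 163) = √28865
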